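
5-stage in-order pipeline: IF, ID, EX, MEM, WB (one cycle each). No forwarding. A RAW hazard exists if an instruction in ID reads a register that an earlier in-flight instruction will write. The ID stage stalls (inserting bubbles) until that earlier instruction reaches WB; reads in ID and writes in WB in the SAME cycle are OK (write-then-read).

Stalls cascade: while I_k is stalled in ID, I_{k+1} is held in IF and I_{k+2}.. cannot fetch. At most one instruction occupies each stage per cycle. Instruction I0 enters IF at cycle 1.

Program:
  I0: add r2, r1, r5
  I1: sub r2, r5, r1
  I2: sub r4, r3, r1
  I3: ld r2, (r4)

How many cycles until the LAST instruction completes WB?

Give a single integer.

Answer: 10

Derivation:
I0 add r2 <- r1,r5: IF@1 ID@2 stall=0 (-) EX@3 MEM@4 WB@5
I1 sub r2 <- r5,r1: IF@2 ID@3 stall=0 (-) EX@4 MEM@5 WB@6
I2 sub r4 <- r3,r1: IF@3 ID@4 stall=0 (-) EX@5 MEM@6 WB@7
I3 ld r2 <- r4: IF@4 ID@5 stall=2 (RAW on I2.r4 (WB@7)) EX@8 MEM@9 WB@10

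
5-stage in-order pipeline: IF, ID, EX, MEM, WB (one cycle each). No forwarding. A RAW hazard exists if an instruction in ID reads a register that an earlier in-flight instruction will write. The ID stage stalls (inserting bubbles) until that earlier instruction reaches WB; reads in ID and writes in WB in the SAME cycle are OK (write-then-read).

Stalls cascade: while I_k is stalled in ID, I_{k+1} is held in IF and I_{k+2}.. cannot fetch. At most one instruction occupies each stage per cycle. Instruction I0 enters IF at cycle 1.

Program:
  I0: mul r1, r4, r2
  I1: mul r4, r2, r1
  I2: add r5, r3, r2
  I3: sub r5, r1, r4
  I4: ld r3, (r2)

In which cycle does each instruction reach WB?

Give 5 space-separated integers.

I0 mul r1 <- r4,r2: IF@1 ID@2 stall=0 (-) EX@3 MEM@4 WB@5
I1 mul r4 <- r2,r1: IF@2 ID@3 stall=2 (RAW on I0.r1 (WB@5)) EX@6 MEM@7 WB@8
I2 add r5 <- r3,r2: IF@3 ID@6 stall=0 (-) EX@7 MEM@8 WB@9
I3 sub r5 <- r1,r4: IF@6 ID@7 stall=1 (RAW on I1.r4 (WB@8)) EX@9 MEM@10 WB@11
I4 ld r3 <- r2: IF@7 ID@9 stall=0 (-) EX@10 MEM@11 WB@12

Answer: 5 8 9 11 12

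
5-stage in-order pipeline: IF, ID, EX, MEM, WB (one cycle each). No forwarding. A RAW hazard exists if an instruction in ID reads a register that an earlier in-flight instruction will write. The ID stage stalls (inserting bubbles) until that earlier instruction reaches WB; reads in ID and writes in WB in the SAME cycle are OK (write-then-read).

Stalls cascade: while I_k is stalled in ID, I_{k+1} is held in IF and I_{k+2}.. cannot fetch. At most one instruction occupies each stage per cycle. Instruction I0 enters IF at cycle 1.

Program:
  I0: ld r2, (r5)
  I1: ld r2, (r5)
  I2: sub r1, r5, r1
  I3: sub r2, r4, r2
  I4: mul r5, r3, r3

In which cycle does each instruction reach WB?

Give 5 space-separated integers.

Answer: 5 6 7 9 10

Derivation:
I0 ld r2 <- r5: IF@1 ID@2 stall=0 (-) EX@3 MEM@4 WB@5
I1 ld r2 <- r5: IF@2 ID@3 stall=0 (-) EX@4 MEM@5 WB@6
I2 sub r1 <- r5,r1: IF@3 ID@4 stall=0 (-) EX@5 MEM@6 WB@7
I3 sub r2 <- r4,r2: IF@4 ID@5 stall=1 (RAW on I1.r2 (WB@6)) EX@7 MEM@8 WB@9
I4 mul r5 <- r3,r3: IF@5 ID@7 stall=0 (-) EX@8 MEM@9 WB@10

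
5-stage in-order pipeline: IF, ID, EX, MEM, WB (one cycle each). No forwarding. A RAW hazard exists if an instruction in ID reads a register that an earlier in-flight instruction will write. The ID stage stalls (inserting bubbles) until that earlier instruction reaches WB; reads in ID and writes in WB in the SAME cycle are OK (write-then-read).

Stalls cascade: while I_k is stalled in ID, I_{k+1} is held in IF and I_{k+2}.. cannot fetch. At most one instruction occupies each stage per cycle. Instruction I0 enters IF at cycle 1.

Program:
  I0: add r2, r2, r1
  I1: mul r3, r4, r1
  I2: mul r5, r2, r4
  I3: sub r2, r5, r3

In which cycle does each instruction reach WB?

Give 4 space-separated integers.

I0 add r2 <- r2,r1: IF@1 ID@2 stall=0 (-) EX@3 MEM@4 WB@5
I1 mul r3 <- r4,r1: IF@2 ID@3 stall=0 (-) EX@4 MEM@5 WB@6
I2 mul r5 <- r2,r4: IF@3 ID@4 stall=1 (RAW on I0.r2 (WB@5)) EX@6 MEM@7 WB@8
I3 sub r2 <- r5,r3: IF@4 ID@6 stall=2 (RAW on I2.r5 (WB@8)) EX@9 MEM@10 WB@11

Answer: 5 6 8 11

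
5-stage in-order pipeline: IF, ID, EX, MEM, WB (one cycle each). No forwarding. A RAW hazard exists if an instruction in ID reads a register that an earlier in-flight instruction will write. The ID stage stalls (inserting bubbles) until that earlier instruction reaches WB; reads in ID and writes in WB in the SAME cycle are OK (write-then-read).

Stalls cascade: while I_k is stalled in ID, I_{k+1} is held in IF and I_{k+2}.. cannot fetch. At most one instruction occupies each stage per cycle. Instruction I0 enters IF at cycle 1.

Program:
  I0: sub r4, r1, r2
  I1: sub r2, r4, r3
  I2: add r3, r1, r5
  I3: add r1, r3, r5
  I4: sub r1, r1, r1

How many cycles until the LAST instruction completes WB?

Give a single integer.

I0 sub r4 <- r1,r2: IF@1 ID@2 stall=0 (-) EX@3 MEM@4 WB@5
I1 sub r2 <- r4,r3: IF@2 ID@3 stall=2 (RAW on I0.r4 (WB@5)) EX@6 MEM@7 WB@8
I2 add r3 <- r1,r5: IF@3 ID@6 stall=0 (-) EX@7 MEM@8 WB@9
I3 add r1 <- r3,r5: IF@6 ID@7 stall=2 (RAW on I2.r3 (WB@9)) EX@10 MEM@11 WB@12
I4 sub r1 <- r1,r1: IF@7 ID@10 stall=2 (RAW on I3.r1 (WB@12)) EX@13 MEM@14 WB@15

Answer: 15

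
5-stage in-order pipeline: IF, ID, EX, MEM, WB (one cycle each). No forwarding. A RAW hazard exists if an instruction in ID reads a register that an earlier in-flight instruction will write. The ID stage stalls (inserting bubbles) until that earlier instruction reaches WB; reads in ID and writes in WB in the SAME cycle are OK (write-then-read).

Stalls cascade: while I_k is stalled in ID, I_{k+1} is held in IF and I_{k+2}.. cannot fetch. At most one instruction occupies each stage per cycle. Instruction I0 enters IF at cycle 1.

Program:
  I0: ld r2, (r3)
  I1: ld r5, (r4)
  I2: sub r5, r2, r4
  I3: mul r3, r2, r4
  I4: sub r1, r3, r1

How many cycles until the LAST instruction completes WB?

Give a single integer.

Answer: 12

Derivation:
I0 ld r2 <- r3: IF@1 ID@2 stall=0 (-) EX@3 MEM@4 WB@5
I1 ld r5 <- r4: IF@2 ID@3 stall=0 (-) EX@4 MEM@5 WB@6
I2 sub r5 <- r2,r4: IF@3 ID@4 stall=1 (RAW on I0.r2 (WB@5)) EX@6 MEM@7 WB@8
I3 mul r3 <- r2,r4: IF@4 ID@6 stall=0 (-) EX@7 MEM@8 WB@9
I4 sub r1 <- r3,r1: IF@6 ID@7 stall=2 (RAW on I3.r3 (WB@9)) EX@10 MEM@11 WB@12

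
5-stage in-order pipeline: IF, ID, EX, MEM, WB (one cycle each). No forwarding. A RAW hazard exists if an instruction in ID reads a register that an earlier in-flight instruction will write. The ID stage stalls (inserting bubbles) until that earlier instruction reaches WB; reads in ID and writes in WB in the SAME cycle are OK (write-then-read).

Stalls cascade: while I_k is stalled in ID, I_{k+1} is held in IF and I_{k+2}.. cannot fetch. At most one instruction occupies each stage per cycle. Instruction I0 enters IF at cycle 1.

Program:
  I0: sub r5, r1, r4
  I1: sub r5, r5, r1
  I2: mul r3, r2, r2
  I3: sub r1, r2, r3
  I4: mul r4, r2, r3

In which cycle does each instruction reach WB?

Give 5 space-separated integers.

Answer: 5 8 9 12 13

Derivation:
I0 sub r5 <- r1,r4: IF@1 ID@2 stall=0 (-) EX@3 MEM@4 WB@5
I1 sub r5 <- r5,r1: IF@2 ID@3 stall=2 (RAW on I0.r5 (WB@5)) EX@6 MEM@7 WB@8
I2 mul r3 <- r2,r2: IF@3 ID@6 stall=0 (-) EX@7 MEM@8 WB@9
I3 sub r1 <- r2,r3: IF@6 ID@7 stall=2 (RAW on I2.r3 (WB@9)) EX@10 MEM@11 WB@12
I4 mul r4 <- r2,r3: IF@7 ID@10 stall=0 (-) EX@11 MEM@12 WB@13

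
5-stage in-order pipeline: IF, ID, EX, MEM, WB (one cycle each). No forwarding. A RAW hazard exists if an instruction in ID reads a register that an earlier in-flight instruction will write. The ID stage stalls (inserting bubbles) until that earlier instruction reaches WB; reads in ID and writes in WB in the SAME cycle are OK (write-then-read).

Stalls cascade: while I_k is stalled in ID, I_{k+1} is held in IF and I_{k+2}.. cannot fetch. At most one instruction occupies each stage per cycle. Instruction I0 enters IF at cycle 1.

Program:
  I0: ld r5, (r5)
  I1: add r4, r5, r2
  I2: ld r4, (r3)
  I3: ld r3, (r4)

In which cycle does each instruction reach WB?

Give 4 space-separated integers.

I0 ld r5 <- r5: IF@1 ID@2 stall=0 (-) EX@3 MEM@4 WB@5
I1 add r4 <- r5,r2: IF@2 ID@3 stall=2 (RAW on I0.r5 (WB@5)) EX@6 MEM@7 WB@8
I2 ld r4 <- r3: IF@3 ID@6 stall=0 (-) EX@7 MEM@8 WB@9
I3 ld r3 <- r4: IF@6 ID@7 stall=2 (RAW on I2.r4 (WB@9)) EX@10 MEM@11 WB@12

Answer: 5 8 9 12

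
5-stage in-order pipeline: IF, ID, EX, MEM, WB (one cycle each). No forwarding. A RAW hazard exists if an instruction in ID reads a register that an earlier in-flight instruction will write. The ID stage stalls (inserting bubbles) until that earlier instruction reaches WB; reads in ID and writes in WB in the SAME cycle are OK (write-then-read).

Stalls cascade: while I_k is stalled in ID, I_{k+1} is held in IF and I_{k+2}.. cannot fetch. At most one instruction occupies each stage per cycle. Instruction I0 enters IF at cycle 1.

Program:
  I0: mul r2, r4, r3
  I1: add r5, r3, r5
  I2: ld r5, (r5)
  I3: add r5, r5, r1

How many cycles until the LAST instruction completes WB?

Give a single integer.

Answer: 12

Derivation:
I0 mul r2 <- r4,r3: IF@1 ID@2 stall=0 (-) EX@3 MEM@4 WB@5
I1 add r5 <- r3,r5: IF@2 ID@3 stall=0 (-) EX@4 MEM@5 WB@6
I2 ld r5 <- r5: IF@3 ID@4 stall=2 (RAW on I1.r5 (WB@6)) EX@7 MEM@8 WB@9
I3 add r5 <- r5,r1: IF@4 ID@7 stall=2 (RAW on I2.r5 (WB@9)) EX@10 MEM@11 WB@12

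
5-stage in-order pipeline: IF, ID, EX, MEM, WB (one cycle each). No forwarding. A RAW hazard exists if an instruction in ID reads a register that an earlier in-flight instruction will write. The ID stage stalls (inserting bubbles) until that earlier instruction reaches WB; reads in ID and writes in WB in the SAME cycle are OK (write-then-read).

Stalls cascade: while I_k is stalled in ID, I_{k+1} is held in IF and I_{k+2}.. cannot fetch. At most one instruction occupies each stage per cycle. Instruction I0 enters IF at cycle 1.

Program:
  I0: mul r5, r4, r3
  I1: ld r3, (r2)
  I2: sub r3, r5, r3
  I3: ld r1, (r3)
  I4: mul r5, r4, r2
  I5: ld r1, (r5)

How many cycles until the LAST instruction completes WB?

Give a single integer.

Answer: 16

Derivation:
I0 mul r5 <- r4,r3: IF@1 ID@2 stall=0 (-) EX@3 MEM@4 WB@5
I1 ld r3 <- r2: IF@2 ID@3 stall=0 (-) EX@4 MEM@5 WB@6
I2 sub r3 <- r5,r3: IF@3 ID@4 stall=2 (RAW on I1.r3 (WB@6)) EX@7 MEM@8 WB@9
I3 ld r1 <- r3: IF@4 ID@7 stall=2 (RAW on I2.r3 (WB@9)) EX@10 MEM@11 WB@12
I4 mul r5 <- r4,r2: IF@7 ID@10 stall=0 (-) EX@11 MEM@12 WB@13
I5 ld r1 <- r5: IF@10 ID@11 stall=2 (RAW on I4.r5 (WB@13)) EX@14 MEM@15 WB@16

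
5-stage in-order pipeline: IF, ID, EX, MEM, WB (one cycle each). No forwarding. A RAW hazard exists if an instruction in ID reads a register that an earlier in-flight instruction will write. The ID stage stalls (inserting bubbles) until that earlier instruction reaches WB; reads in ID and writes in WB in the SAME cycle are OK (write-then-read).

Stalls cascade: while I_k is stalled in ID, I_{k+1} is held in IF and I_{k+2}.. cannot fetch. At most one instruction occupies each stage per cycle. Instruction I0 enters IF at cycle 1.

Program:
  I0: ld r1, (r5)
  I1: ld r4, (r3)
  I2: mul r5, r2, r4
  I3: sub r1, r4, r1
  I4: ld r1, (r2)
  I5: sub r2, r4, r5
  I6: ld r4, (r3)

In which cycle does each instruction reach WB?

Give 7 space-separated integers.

I0 ld r1 <- r5: IF@1 ID@2 stall=0 (-) EX@3 MEM@4 WB@5
I1 ld r4 <- r3: IF@2 ID@3 stall=0 (-) EX@4 MEM@5 WB@6
I2 mul r5 <- r2,r4: IF@3 ID@4 stall=2 (RAW on I1.r4 (WB@6)) EX@7 MEM@8 WB@9
I3 sub r1 <- r4,r1: IF@4 ID@7 stall=0 (-) EX@8 MEM@9 WB@10
I4 ld r1 <- r2: IF@7 ID@8 stall=0 (-) EX@9 MEM@10 WB@11
I5 sub r2 <- r4,r5: IF@8 ID@9 stall=0 (-) EX@10 MEM@11 WB@12
I6 ld r4 <- r3: IF@9 ID@10 stall=0 (-) EX@11 MEM@12 WB@13

Answer: 5 6 9 10 11 12 13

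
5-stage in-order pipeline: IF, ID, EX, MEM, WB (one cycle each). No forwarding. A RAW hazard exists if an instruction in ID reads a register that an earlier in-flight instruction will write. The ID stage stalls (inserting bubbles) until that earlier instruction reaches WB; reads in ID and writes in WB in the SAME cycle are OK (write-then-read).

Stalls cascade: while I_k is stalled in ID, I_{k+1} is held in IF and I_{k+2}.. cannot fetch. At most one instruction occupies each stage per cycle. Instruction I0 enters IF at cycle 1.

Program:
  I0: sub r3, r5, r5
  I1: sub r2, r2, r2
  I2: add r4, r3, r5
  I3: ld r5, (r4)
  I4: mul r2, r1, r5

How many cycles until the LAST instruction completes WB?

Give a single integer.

Answer: 14

Derivation:
I0 sub r3 <- r5,r5: IF@1 ID@2 stall=0 (-) EX@3 MEM@4 WB@5
I1 sub r2 <- r2,r2: IF@2 ID@3 stall=0 (-) EX@4 MEM@5 WB@6
I2 add r4 <- r3,r5: IF@3 ID@4 stall=1 (RAW on I0.r3 (WB@5)) EX@6 MEM@7 WB@8
I3 ld r5 <- r4: IF@4 ID@6 stall=2 (RAW on I2.r4 (WB@8)) EX@9 MEM@10 WB@11
I4 mul r2 <- r1,r5: IF@6 ID@9 stall=2 (RAW on I3.r5 (WB@11)) EX@12 MEM@13 WB@14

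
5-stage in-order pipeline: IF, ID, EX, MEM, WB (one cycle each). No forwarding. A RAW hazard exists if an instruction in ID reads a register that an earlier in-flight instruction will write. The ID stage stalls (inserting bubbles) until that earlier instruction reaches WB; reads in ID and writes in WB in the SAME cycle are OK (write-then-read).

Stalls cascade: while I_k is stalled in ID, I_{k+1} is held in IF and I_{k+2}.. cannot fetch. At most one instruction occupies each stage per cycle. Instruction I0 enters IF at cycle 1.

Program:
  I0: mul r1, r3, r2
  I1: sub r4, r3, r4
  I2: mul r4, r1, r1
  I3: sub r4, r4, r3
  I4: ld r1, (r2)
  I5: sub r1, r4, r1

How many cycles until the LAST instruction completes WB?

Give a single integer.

I0 mul r1 <- r3,r2: IF@1 ID@2 stall=0 (-) EX@3 MEM@4 WB@5
I1 sub r4 <- r3,r4: IF@2 ID@3 stall=0 (-) EX@4 MEM@5 WB@6
I2 mul r4 <- r1,r1: IF@3 ID@4 stall=1 (RAW on I0.r1 (WB@5)) EX@6 MEM@7 WB@8
I3 sub r4 <- r4,r3: IF@4 ID@6 stall=2 (RAW on I2.r4 (WB@8)) EX@9 MEM@10 WB@11
I4 ld r1 <- r2: IF@6 ID@9 stall=0 (-) EX@10 MEM@11 WB@12
I5 sub r1 <- r4,r1: IF@9 ID@10 stall=2 (RAW on I4.r1 (WB@12)) EX@13 MEM@14 WB@15

Answer: 15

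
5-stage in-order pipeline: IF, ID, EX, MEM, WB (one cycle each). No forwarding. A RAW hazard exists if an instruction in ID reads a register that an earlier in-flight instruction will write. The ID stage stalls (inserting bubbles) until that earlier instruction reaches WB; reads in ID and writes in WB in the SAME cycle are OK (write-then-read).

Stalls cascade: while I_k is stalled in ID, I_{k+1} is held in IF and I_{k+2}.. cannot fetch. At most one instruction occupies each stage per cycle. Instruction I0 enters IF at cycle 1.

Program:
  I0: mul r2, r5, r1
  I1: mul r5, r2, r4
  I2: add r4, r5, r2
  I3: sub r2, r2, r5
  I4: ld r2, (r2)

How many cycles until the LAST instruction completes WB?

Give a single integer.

Answer: 15

Derivation:
I0 mul r2 <- r5,r1: IF@1 ID@2 stall=0 (-) EX@3 MEM@4 WB@5
I1 mul r5 <- r2,r4: IF@2 ID@3 stall=2 (RAW on I0.r2 (WB@5)) EX@6 MEM@7 WB@8
I2 add r4 <- r5,r2: IF@3 ID@6 stall=2 (RAW on I1.r5 (WB@8)) EX@9 MEM@10 WB@11
I3 sub r2 <- r2,r5: IF@6 ID@9 stall=0 (-) EX@10 MEM@11 WB@12
I4 ld r2 <- r2: IF@9 ID@10 stall=2 (RAW on I3.r2 (WB@12)) EX@13 MEM@14 WB@15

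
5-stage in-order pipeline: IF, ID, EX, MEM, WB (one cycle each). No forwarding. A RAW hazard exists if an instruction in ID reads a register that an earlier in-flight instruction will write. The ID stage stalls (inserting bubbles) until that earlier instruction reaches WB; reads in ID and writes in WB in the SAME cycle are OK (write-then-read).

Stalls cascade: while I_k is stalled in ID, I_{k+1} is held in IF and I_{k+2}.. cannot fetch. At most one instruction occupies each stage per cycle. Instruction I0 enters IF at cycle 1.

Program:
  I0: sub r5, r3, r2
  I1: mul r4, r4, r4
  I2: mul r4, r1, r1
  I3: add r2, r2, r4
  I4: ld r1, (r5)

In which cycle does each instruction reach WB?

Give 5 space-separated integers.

I0 sub r5 <- r3,r2: IF@1 ID@2 stall=0 (-) EX@3 MEM@4 WB@5
I1 mul r4 <- r4,r4: IF@2 ID@3 stall=0 (-) EX@4 MEM@5 WB@6
I2 mul r4 <- r1,r1: IF@3 ID@4 stall=0 (-) EX@5 MEM@6 WB@7
I3 add r2 <- r2,r4: IF@4 ID@5 stall=2 (RAW on I2.r4 (WB@7)) EX@8 MEM@9 WB@10
I4 ld r1 <- r5: IF@5 ID@8 stall=0 (-) EX@9 MEM@10 WB@11

Answer: 5 6 7 10 11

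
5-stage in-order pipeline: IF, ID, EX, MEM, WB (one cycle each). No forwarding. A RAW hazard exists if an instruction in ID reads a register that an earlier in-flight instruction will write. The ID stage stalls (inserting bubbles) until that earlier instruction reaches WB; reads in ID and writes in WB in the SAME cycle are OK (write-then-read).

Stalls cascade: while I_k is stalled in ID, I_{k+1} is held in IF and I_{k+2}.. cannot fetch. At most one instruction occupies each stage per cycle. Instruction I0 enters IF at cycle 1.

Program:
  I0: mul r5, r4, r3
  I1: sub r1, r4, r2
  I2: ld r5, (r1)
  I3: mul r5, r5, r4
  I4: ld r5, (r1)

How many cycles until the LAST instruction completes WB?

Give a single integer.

Answer: 13

Derivation:
I0 mul r5 <- r4,r3: IF@1 ID@2 stall=0 (-) EX@3 MEM@4 WB@5
I1 sub r1 <- r4,r2: IF@2 ID@3 stall=0 (-) EX@4 MEM@5 WB@6
I2 ld r5 <- r1: IF@3 ID@4 stall=2 (RAW on I1.r1 (WB@6)) EX@7 MEM@8 WB@9
I3 mul r5 <- r5,r4: IF@4 ID@7 stall=2 (RAW on I2.r5 (WB@9)) EX@10 MEM@11 WB@12
I4 ld r5 <- r1: IF@7 ID@10 stall=0 (-) EX@11 MEM@12 WB@13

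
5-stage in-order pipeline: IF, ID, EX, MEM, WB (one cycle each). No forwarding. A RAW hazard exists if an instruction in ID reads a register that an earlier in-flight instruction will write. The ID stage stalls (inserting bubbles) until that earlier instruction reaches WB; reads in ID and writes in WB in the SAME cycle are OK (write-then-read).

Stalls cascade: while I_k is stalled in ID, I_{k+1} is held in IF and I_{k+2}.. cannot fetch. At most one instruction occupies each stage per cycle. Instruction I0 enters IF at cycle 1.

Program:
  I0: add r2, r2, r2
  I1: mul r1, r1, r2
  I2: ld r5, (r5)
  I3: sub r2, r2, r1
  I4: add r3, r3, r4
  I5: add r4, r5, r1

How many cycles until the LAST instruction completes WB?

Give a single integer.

I0 add r2 <- r2,r2: IF@1 ID@2 stall=0 (-) EX@3 MEM@4 WB@5
I1 mul r1 <- r1,r2: IF@2 ID@3 stall=2 (RAW on I0.r2 (WB@5)) EX@6 MEM@7 WB@8
I2 ld r5 <- r5: IF@3 ID@6 stall=0 (-) EX@7 MEM@8 WB@9
I3 sub r2 <- r2,r1: IF@6 ID@7 stall=1 (RAW on I1.r1 (WB@8)) EX@9 MEM@10 WB@11
I4 add r3 <- r3,r4: IF@7 ID@9 stall=0 (-) EX@10 MEM@11 WB@12
I5 add r4 <- r5,r1: IF@9 ID@10 stall=0 (-) EX@11 MEM@12 WB@13

Answer: 13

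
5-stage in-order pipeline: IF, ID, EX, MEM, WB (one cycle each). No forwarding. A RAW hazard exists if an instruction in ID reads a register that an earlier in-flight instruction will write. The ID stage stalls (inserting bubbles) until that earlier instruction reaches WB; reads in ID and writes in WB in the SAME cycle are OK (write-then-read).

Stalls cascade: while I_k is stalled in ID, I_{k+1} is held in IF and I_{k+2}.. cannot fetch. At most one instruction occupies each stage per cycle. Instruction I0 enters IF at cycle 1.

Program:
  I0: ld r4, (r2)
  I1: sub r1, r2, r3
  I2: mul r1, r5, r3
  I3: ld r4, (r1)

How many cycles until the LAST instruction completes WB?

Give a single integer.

I0 ld r4 <- r2: IF@1 ID@2 stall=0 (-) EX@3 MEM@4 WB@5
I1 sub r1 <- r2,r3: IF@2 ID@3 stall=0 (-) EX@4 MEM@5 WB@6
I2 mul r1 <- r5,r3: IF@3 ID@4 stall=0 (-) EX@5 MEM@6 WB@7
I3 ld r4 <- r1: IF@4 ID@5 stall=2 (RAW on I2.r1 (WB@7)) EX@8 MEM@9 WB@10

Answer: 10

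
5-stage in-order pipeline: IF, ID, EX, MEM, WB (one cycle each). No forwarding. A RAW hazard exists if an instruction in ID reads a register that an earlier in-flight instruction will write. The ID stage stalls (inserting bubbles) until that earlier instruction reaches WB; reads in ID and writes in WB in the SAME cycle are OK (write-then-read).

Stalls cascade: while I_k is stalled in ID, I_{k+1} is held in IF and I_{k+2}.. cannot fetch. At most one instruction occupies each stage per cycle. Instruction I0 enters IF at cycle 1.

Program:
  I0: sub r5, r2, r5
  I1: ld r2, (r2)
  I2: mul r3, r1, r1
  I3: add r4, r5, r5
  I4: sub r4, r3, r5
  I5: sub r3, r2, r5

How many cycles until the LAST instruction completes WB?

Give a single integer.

Answer: 11

Derivation:
I0 sub r5 <- r2,r5: IF@1 ID@2 stall=0 (-) EX@3 MEM@4 WB@5
I1 ld r2 <- r2: IF@2 ID@3 stall=0 (-) EX@4 MEM@5 WB@6
I2 mul r3 <- r1,r1: IF@3 ID@4 stall=0 (-) EX@5 MEM@6 WB@7
I3 add r4 <- r5,r5: IF@4 ID@5 stall=0 (-) EX@6 MEM@7 WB@8
I4 sub r4 <- r3,r5: IF@5 ID@6 stall=1 (RAW on I2.r3 (WB@7)) EX@8 MEM@9 WB@10
I5 sub r3 <- r2,r5: IF@6 ID@8 stall=0 (-) EX@9 MEM@10 WB@11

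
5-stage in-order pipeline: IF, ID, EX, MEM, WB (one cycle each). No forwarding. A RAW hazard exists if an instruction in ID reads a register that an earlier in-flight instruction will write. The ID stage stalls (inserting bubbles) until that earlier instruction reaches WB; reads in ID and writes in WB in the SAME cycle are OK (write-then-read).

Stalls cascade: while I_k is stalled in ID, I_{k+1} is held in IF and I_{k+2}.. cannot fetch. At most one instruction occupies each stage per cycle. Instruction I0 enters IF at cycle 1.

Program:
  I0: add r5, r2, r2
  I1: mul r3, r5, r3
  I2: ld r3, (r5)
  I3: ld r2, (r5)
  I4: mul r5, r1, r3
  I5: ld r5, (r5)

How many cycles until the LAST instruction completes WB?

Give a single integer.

Answer: 15

Derivation:
I0 add r5 <- r2,r2: IF@1 ID@2 stall=0 (-) EX@3 MEM@4 WB@5
I1 mul r3 <- r5,r3: IF@2 ID@3 stall=2 (RAW on I0.r5 (WB@5)) EX@6 MEM@7 WB@8
I2 ld r3 <- r5: IF@3 ID@6 stall=0 (-) EX@7 MEM@8 WB@9
I3 ld r2 <- r5: IF@6 ID@7 stall=0 (-) EX@8 MEM@9 WB@10
I4 mul r5 <- r1,r3: IF@7 ID@8 stall=1 (RAW on I2.r3 (WB@9)) EX@10 MEM@11 WB@12
I5 ld r5 <- r5: IF@8 ID@10 stall=2 (RAW on I4.r5 (WB@12)) EX@13 MEM@14 WB@15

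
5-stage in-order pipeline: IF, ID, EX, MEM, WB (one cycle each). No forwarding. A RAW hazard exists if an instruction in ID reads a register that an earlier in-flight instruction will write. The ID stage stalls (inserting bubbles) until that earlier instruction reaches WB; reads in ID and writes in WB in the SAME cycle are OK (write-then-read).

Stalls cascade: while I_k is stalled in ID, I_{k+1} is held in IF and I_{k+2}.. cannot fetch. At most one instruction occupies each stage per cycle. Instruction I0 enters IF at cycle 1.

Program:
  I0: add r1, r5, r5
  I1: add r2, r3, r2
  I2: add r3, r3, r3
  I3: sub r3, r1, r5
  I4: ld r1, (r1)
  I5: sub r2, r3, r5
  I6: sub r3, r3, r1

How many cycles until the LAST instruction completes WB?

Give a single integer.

Answer: 12

Derivation:
I0 add r1 <- r5,r5: IF@1 ID@2 stall=0 (-) EX@3 MEM@4 WB@5
I1 add r2 <- r3,r2: IF@2 ID@3 stall=0 (-) EX@4 MEM@5 WB@6
I2 add r3 <- r3,r3: IF@3 ID@4 stall=0 (-) EX@5 MEM@6 WB@7
I3 sub r3 <- r1,r5: IF@4 ID@5 stall=0 (-) EX@6 MEM@7 WB@8
I4 ld r1 <- r1: IF@5 ID@6 stall=0 (-) EX@7 MEM@8 WB@9
I5 sub r2 <- r3,r5: IF@6 ID@7 stall=1 (RAW on I3.r3 (WB@8)) EX@9 MEM@10 WB@11
I6 sub r3 <- r3,r1: IF@7 ID@9 stall=0 (-) EX@10 MEM@11 WB@12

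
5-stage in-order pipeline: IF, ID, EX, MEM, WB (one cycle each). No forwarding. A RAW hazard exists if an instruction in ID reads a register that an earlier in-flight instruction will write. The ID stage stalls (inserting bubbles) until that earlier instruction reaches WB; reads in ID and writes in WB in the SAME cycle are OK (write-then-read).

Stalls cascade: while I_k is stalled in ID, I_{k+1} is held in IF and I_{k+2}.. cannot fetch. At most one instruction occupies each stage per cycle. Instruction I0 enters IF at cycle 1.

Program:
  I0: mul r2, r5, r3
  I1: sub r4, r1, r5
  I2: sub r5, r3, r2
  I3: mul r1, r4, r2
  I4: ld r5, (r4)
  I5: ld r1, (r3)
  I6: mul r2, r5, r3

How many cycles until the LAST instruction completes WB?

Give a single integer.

Answer: 13

Derivation:
I0 mul r2 <- r5,r3: IF@1 ID@2 stall=0 (-) EX@3 MEM@4 WB@5
I1 sub r4 <- r1,r5: IF@2 ID@3 stall=0 (-) EX@4 MEM@5 WB@6
I2 sub r5 <- r3,r2: IF@3 ID@4 stall=1 (RAW on I0.r2 (WB@5)) EX@6 MEM@7 WB@8
I3 mul r1 <- r4,r2: IF@4 ID@6 stall=0 (-) EX@7 MEM@8 WB@9
I4 ld r5 <- r4: IF@6 ID@7 stall=0 (-) EX@8 MEM@9 WB@10
I5 ld r1 <- r3: IF@7 ID@8 stall=0 (-) EX@9 MEM@10 WB@11
I6 mul r2 <- r5,r3: IF@8 ID@9 stall=1 (RAW on I4.r5 (WB@10)) EX@11 MEM@12 WB@13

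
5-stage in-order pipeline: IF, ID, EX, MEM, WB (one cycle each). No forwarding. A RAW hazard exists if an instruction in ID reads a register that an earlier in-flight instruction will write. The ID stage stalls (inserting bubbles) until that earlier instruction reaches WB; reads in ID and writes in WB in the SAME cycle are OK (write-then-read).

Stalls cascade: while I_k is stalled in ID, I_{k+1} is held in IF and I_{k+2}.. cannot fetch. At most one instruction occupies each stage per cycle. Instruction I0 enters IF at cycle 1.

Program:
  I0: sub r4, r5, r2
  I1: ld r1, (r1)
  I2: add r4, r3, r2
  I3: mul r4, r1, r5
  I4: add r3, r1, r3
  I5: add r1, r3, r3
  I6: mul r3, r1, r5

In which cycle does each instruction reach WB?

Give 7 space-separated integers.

Answer: 5 6 7 9 10 13 16

Derivation:
I0 sub r4 <- r5,r2: IF@1 ID@2 stall=0 (-) EX@3 MEM@4 WB@5
I1 ld r1 <- r1: IF@2 ID@3 stall=0 (-) EX@4 MEM@5 WB@6
I2 add r4 <- r3,r2: IF@3 ID@4 stall=0 (-) EX@5 MEM@6 WB@7
I3 mul r4 <- r1,r5: IF@4 ID@5 stall=1 (RAW on I1.r1 (WB@6)) EX@7 MEM@8 WB@9
I4 add r3 <- r1,r3: IF@5 ID@7 stall=0 (-) EX@8 MEM@9 WB@10
I5 add r1 <- r3,r3: IF@7 ID@8 stall=2 (RAW on I4.r3 (WB@10)) EX@11 MEM@12 WB@13
I6 mul r3 <- r1,r5: IF@8 ID@11 stall=2 (RAW on I5.r1 (WB@13)) EX@14 MEM@15 WB@16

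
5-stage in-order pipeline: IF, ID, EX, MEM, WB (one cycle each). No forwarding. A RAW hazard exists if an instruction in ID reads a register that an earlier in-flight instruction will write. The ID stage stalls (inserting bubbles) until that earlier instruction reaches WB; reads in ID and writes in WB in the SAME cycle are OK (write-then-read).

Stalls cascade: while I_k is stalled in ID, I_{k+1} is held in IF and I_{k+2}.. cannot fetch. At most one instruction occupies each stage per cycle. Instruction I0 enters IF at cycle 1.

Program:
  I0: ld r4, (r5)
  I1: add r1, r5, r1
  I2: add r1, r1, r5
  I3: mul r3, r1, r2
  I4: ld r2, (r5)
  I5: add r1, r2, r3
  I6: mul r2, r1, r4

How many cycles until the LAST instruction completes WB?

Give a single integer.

I0 ld r4 <- r5: IF@1 ID@2 stall=0 (-) EX@3 MEM@4 WB@5
I1 add r1 <- r5,r1: IF@2 ID@3 stall=0 (-) EX@4 MEM@5 WB@6
I2 add r1 <- r1,r5: IF@3 ID@4 stall=2 (RAW on I1.r1 (WB@6)) EX@7 MEM@8 WB@9
I3 mul r3 <- r1,r2: IF@4 ID@7 stall=2 (RAW on I2.r1 (WB@9)) EX@10 MEM@11 WB@12
I4 ld r2 <- r5: IF@7 ID@10 stall=0 (-) EX@11 MEM@12 WB@13
I5 add r1 <- r2,r3: IF@10 ID@11 stall=2 (RAW on I4.r2 (WB@13)) EX@14 MEM@15 WB@16
I6 mul r2 <- r1,r4: IF@11 ID@14 stall=2 (RAW on I5.r1 (WB@16)) EX@17 MEM@18 WB@19

Answer: 19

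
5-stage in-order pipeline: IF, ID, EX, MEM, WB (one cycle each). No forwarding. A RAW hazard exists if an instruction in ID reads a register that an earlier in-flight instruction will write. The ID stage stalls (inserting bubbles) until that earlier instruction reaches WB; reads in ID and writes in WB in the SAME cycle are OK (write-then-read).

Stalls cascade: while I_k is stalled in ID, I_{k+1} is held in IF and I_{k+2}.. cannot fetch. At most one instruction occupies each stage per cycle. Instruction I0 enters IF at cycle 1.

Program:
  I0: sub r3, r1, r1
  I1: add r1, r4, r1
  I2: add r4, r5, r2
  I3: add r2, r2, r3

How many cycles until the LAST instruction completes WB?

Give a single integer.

Answer: 8

Derivation:
I0 sub r3 <- r1,r1: IF@1 ID@2 stall=0 (-) EX@3 MEM@4 WB@5
I1 add r1 <- r4,r1: IF@2 ID@3 stall=0 (-) EX@4 MEM@5 WB@6
I2 add r4 <- r5,r2: IF@3 ID@4 stall=0 (-) EX@5 MEM@6 WB@7
I3 add r2 <- r2,r3: IF@4 ID@5 stall=0 (-) EX@6 MEM@7 WB@8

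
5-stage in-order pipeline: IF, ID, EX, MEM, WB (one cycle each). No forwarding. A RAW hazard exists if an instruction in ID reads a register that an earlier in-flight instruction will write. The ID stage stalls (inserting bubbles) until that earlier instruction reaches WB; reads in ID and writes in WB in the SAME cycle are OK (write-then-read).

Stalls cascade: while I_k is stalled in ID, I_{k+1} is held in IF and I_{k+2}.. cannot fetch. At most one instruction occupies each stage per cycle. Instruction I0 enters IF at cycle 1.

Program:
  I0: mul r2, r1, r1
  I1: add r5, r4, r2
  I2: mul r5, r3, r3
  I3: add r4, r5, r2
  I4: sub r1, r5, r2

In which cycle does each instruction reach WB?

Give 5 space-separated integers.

Answer: 5 8 9 12 13

Derivation:
I0 mul r2 <- r1,r1: IF@1 ID@2 stall=0 (-) EX@3 MEM@4 WB@5
I1 add r5 <- r4,r2: IF@2 ID@3 stall=2 (RAW on I0.r2 (WB@5)) EX@6 MEM@7 WB@8
I2 mul r5 <- r3,r3: IF@3 ID@6 stall=0 (-) EX@7 MEM@8 WB@9
I3 add r4 <- r5,r2: IF@6 ID@7 stall=2 (RAW on I2.r5 (WB@9)) EX@10 MEM@11 WB@12
I4 sub r1 <- r5,r2: IF@7 ID@10 stall=0 (-) EX@11 MEM@12 WB@13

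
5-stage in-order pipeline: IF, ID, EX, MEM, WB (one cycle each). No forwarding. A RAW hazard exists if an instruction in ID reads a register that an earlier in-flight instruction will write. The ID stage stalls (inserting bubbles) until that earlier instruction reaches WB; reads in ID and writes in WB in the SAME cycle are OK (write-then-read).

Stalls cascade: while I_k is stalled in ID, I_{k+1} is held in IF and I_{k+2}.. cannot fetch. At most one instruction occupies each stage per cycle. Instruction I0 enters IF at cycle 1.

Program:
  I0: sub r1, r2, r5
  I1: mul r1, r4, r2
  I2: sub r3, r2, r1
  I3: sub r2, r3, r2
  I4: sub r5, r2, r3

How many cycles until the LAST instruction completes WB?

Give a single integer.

Answer: 15

Derivation:
I0 sub r1 <- r2,r5: IF@1 ID@2 stall=0 (-) EX@3 MEM@4 WB@5
I1 mul r1 <- r4,r2: IF@2 ID@3 stall=0 (-) EX@4 MEM@5 WB@6
I2 sub r3 <- r2,r1: IF@3 ID@4 stall=2 (RAW on I1.r1 (WB@6)) EX@7 MEM@8 WB@9
I3 sub r2 <- r3,r2: IF@4 ID@7 stall=2 (RAW on I2.r3 (WB@9)) EX@10 MEM@11 WB@12
I4 sub r5 <- r2,r3: IF@7 ID@10 stall=2 (RAW on I3.r2 (WB@12)) EX@13 MEM@14 WB@15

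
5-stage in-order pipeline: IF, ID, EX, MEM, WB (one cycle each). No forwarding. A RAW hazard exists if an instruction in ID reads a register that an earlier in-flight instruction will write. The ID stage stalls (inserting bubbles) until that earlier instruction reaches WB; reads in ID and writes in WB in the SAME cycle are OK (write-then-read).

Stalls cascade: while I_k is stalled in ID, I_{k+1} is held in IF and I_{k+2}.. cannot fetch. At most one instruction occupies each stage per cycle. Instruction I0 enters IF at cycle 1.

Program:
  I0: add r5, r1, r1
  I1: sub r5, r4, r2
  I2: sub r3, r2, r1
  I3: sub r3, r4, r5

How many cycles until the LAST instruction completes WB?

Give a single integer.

I0 add r5 <- r1,r1: IF@1 ID@2 stall=0 (-) EX@3 MEM@4 WB@5
I1 sub r5 <- r4,r2: IF@2 ID@3 stall=0 (-) EX@4 MEM@5 WB@6
I2 sub r3 <- r2,r1: IF@3 ID@4 stall=0 (-) EX@5 MEM@6 WB@7
I3 sub r3 <- r4,r5: IF@4 ID@5 stall=1 (RAW on I1.r5 (WB@6)) EX@7 MEM@8 WB@9

Answer: 9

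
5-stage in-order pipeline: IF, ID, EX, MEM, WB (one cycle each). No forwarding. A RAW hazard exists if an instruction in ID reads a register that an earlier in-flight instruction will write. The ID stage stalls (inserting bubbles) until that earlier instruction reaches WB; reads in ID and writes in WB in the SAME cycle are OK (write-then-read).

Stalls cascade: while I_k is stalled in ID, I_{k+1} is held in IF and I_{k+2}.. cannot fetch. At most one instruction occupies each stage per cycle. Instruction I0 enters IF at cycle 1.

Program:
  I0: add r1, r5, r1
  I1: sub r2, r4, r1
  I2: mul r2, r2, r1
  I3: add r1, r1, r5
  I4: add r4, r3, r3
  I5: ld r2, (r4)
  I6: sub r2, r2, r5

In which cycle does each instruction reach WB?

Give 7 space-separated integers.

Answer: 5 8 11 12 13 16 19

Derivation:
I0 add r1 <- r5,r1: IF@1 ID@2 stall=0 (-) EX@3 MEM@4 WB@5
I1 sub r2 <- r4,r1: IF@2 ID@3 stall=2 (RAW on I0.r1 (WB@5)) EX@6 MEM@7 WB@8
I2 mul r2 <- r2,r1: IF@3 ID@6 stall=2 (RAW on I1.r2 (WB@8)) EX@9 MEM@10 WB@11
I3 add r1 <- r1,r5: IF@6 ID@9 stall=0 (-) EX@10 MEM@11 WB@12
I4 add r4 <- r3,r3: IF@9 ID@10 stall=0 (-) EX@11 MEM@12 WB@13
I5 ld r2 <- r4: IF@10 ID@11 stall=2 (RAW on I4.r4 (WB@13)) EX@14 MEM@15 WB@16
I6 sub r2 <- r2,r5: IF@11 ID@14 stall=2 (RAW on I5.r2 (WB@16)) EX@17 MEM@18 WB@19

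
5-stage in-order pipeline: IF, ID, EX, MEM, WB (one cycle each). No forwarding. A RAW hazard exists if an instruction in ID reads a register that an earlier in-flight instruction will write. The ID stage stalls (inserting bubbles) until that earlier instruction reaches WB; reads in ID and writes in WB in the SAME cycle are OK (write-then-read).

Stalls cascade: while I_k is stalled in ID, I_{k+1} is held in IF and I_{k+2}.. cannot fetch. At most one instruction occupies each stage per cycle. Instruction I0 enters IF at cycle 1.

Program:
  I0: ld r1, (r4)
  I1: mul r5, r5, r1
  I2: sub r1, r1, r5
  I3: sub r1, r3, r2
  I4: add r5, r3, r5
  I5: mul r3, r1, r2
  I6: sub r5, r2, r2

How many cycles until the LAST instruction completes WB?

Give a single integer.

Answer: 16

Derivation:
I0 ld r1 <- r4: IF@1 ID@2 stall=0 (-) EX@3 MEM@4 WB@5
I1 mul r5 <- r5,r1: IF@2 ID@3 stall=2 (RAW on I0.r1 (WB@5)) EX@6 MEM@7 WB@8
I2 sub r1 <- r1,r5: IF@3 ID@6 stall=2 (RAW on I1.r5 (WB@8)) EX@9 MEM@10 WB@11
I3 sub r1 <- r3,r2: IF@6 ID@9 stall=0 (-) EX@10 MEM@11 WB@12
I4 add r5 <- r3,r5: IF@9 ID@10 stall=0 (-) EX@11 MEM@12 WB@13
I5 mul r3 <- r1,r2: IF@10 ID@11 stall=1 (RAW on I3.r1 (WB@12)) EX@13 MEM@14 WB@15
I6 sub r5 <- r2,r2: IF@11 ID@13 stall=0 (-) EX@14 MEM@15 WB@16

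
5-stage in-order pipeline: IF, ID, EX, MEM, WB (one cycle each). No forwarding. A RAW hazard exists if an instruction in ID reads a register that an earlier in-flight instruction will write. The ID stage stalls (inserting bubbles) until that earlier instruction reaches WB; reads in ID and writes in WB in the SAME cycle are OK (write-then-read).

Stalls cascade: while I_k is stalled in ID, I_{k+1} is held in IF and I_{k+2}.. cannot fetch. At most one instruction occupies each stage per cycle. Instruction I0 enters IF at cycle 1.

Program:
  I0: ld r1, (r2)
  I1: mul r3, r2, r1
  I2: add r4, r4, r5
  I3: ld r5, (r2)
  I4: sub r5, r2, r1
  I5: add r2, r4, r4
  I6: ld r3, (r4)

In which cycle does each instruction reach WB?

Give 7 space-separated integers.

I0 ld r1 <- r2: IF@1 ID@2 stall=0 (-) EX@3 MEM@4 WB@5
I1 mul r3 <- r2,r1: IF@2 ID@3 stall=2 (RAW on I0.r1 (WB@5)) EX@6 MEM@7 WB@8
I2 add r4 <- r4,r5: IF@3 ID@6 stall=0 (-) EX@7 MEM@8 WB@9
I3 ld r5 <- r2: IF@6 ID@7 stall=0 (-) EX@8 MEM@9 WB@10
I4 sub r5 <- r2,r1: IF@7 ID@8 stall=0 (-) EX@9 MEM@10 WB@11
I5 add r2 <- r4,r4: IF@8 ID@9 stall=0 (-) EX@10 MEM@11 WB@12
I6 ld r3 <- r4: IF@9 ID@10 stall=0 (-) EX@11 MEM@12 WB@13

Answer: 5 8 9 10 11 12 13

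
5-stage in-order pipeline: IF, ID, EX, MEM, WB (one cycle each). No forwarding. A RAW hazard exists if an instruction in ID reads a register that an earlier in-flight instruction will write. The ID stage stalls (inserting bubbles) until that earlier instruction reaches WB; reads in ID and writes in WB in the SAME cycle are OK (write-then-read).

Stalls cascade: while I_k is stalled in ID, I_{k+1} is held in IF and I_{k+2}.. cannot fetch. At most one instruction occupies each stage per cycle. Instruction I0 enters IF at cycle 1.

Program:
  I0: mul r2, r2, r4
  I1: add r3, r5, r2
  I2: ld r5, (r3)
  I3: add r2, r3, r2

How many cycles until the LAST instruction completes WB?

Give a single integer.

Answer: 12

Derivation:
I0 mul r2 <- r2,r4: IF@1 ID@2 stall=0 (-) EX@3 MEM@4 WB@5
I1 add r3 <- r5,r2: IF@2 ID@3 stall=2 (RAW on I0.r2 (WB@5)) EX@6 MEM@7 WB@8
I2 ld r5 <- r3: IF@3 ID@6 stall=2 (RAW on I1.r3 (WB@8)) EX@9 MEM@10 WB@11
I3 add r2 <- r3,r2: IF@6 ID@9 stall=0 (-) EX@10 MEM@11 WB@12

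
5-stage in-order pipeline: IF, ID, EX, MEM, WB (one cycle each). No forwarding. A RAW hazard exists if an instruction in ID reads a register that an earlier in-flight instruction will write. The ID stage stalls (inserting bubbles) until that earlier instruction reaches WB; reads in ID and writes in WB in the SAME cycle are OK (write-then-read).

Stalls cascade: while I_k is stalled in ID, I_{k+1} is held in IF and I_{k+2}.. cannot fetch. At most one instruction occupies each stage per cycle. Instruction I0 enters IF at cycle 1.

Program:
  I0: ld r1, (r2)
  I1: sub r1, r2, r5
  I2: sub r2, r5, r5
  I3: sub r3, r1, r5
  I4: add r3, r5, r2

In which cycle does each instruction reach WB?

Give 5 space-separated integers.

I0 ld r1 <- r2: IF@1 ID@2 stall=0 (-) EX@3 MEM@4 WB@5
I1 sub r1 <- r2,r5: IF@2 ID@3 stall=0 (-) EX@4 MEM@5 WB@6
I2 sub r2 <- r5,r5: IF@3 ID@4 stall=0 (-) EX@5 MEM@6 WB@7
I3 sub r3 <- r1,r5: IF@4 ID@5 stall=1 (RAW on I1.r1 (WB@6)) EX@7 MEM@8 WB@9
I4 add r3 <- r5,r2: IF@5 ID@7 stall=0 (-) EX@8 MEM@9 WB@10

Answer: 5 6 7 9 10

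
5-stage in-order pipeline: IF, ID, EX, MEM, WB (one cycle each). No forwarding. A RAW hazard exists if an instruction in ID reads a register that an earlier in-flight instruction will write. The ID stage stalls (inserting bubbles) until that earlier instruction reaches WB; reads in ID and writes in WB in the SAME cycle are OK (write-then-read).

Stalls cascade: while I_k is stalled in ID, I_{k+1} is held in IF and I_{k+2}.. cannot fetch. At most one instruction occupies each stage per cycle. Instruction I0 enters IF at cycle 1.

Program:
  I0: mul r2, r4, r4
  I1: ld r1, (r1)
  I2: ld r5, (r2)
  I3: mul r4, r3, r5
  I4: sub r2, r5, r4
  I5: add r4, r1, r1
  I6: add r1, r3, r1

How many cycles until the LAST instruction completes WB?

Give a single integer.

I0 mul r2 <- r4,r4: IF@1 ID@2 stall=0 (-) EX@3 MEM@4 WB@5
I1 ld r1 <- r1: IF@2 ID@3 stall=0 (-) EX@4 MEM@5 WB@6
I2 ld r5 <- r2: IF@3 ID@4 stall=1 (RAW on I0.r2 (WB@5)) EX@6 MEM@7 WB@8
I3 mul r4 <- r3,r5: IF@4 ID@6 stall=2 (RAW on I2.r5 (WB@8)) EX@9 MEM@10 WB@11
I4 sub r2 <- r5,r4: IF@6 ID@9 stall=2 (RAW on I3.r4 (WB@11)) EX@12 MEM@13 WB@14
I5 add r4 <- r1,r1: IF@9 ID@12 stall=0 (-) EX@13 MEM@14 WB@15
I6 add r1 <- r3,r1: IF@12 ID@13 stall=0 (-) EX@14 MEM@15 WB@16

Answer: 16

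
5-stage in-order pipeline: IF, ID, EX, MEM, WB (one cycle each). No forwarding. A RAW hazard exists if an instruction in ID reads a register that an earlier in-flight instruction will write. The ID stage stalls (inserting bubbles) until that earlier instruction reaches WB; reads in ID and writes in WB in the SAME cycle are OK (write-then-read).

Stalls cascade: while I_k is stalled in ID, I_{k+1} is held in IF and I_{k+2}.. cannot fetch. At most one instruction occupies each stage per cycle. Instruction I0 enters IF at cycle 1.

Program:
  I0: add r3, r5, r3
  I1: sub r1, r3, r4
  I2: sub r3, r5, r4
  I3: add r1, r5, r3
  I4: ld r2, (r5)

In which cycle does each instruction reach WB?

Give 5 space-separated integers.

I0 add r3 <- r5,r3: IF@1 ID@2 stall=0 (-) EX@3 MEM@4 WB@5
I1 sub r1 <- r3,r4: IF@2 ID@3 stall=2 (RAW on I0.r3 (WB@5)) EX@6 MEM@7 WB@8
I2 sub r3 <- r5,r4: IF@3 ID@6 stall=0 (-) EX@7 MEM@8 WB@9
I3 add r1 <- r5,r3: IF@6 ID@7 stall=2 (RAW on I2.r3 (WB@9)) EX@10 MEM@11 WB@12
I4 ld r2 <- r5: IF@7 ID@10 stall=0 (-) EX@11 MEM@12 WB@13

Answer: 5 8 9 12 13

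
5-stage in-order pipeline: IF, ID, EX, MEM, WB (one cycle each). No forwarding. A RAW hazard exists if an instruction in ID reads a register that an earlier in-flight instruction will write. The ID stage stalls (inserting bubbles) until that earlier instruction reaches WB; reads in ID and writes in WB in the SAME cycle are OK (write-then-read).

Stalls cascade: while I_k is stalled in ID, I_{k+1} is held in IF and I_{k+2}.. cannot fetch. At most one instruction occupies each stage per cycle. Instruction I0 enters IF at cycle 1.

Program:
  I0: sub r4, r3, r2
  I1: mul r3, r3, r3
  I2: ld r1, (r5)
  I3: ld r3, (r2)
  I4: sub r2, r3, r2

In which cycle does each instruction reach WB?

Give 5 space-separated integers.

I0 sub r4 <- r3,r2: IF@1 ID@2 stall=0 (-) EX@3 MEM@4 WB@5
I1 mul r3 <- r3,r3: IF@2 ID@3 stall=0 (-) EX@4 MEM@5 WB@6
I2 ld r1 <- r5: IF@3 ID@4 stall=0 (-) EX@5 MEM@6 WB@7
I3 ld r3 <- r2: IF@4 ID@5 stall=0 (-) EX@6 MEM@7 WB@8
I4 sub r2 <- r3,r2: IF@5 ID@6 stall=2 (RAW on I3.r3 (WB@8)) EX@9 MEM@10 WB@11

Answer: 5 6 7 8 11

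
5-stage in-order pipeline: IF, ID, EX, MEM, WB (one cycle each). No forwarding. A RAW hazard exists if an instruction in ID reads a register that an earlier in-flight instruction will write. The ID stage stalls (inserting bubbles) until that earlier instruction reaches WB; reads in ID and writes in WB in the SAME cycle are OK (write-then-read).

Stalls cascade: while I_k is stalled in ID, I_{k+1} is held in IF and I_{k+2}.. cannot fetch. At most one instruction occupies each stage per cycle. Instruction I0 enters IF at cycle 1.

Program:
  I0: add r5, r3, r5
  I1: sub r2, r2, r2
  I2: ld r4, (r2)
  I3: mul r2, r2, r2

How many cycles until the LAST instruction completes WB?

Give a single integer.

Answer: 10

Derivation:
I0 add r5 <- r3,r5: IF@1 ID@2 stall=0 (-) EX@3 MEM@4 WB@5
I1 sub r2 <- r2,r2: IF@2 ID@3 stall=0 (-) EX@4 MEM@5 WB@6
I2 ld r4 <- r2: IF@3 ID@4 stall=2 (RAW on I1.r2 (WB@6)) EX@7 MEM@8 WB@9
I3 mul r2 <- r2,r2: IF@4 ID@7 stall=0 (-) EX@8 MEM@9 WB@10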